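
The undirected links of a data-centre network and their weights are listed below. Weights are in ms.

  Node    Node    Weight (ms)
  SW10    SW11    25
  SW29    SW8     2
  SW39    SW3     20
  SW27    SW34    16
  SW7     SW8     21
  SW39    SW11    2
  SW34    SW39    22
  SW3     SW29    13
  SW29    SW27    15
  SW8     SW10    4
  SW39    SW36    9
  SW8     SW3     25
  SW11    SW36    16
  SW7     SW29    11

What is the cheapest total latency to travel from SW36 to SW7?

53 ms

Compare a few routes:
SW36–SW11–SW10–SW8–SW29–SW7: 16+25+4+2+11 = 58
SW36–SW39–SW3–SW29–SW7: 9+20+13+11 = 53
Cheapest is SW36–SW39–SW3–SW29–SW7 at 53 ms.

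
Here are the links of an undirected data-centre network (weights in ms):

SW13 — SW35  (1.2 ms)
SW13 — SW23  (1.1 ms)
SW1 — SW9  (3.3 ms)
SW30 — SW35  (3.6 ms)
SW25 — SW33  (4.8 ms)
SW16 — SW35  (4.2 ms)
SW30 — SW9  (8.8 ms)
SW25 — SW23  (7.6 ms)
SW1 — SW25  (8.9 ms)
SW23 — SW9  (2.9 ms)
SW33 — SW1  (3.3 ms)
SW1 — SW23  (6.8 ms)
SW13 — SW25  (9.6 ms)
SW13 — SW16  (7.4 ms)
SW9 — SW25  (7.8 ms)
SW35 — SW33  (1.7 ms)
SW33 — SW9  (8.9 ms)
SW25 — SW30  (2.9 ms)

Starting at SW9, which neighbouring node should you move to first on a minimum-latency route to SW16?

SW23

Compare a few routes:
SW9 - SW23 - SW13 - SW35 - SW16: 2.9+1.1+1.2+4.2 = 9.4
SW9 - SW1 - SW33 - SW35 - SW16: 3.3+3.3+1.7+4.2 = 12.5
SW9 - SW23 - SW13 - SW16: 2.9+1.1+7.4 = 11.4
The minimum is 9.4 ms via SW9 - SW23 - SW13 - SW35 - SW16.
So from SW9 the first move is to SW23.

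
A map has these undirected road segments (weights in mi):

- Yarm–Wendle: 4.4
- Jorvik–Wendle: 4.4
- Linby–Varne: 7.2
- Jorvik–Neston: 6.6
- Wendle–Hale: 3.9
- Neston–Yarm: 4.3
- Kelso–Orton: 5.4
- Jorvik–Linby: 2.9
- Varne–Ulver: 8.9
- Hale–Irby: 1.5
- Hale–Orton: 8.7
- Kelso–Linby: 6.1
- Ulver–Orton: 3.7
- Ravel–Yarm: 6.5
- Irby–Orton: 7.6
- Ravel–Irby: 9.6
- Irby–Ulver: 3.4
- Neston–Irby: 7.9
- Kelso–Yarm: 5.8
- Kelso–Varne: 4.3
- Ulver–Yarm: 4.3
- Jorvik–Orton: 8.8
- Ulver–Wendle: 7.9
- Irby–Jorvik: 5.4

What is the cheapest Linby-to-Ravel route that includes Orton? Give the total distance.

26 mi

Shortest Linby→Orton: Linby–Kelso–Orton = 11.5
Shortest Orton→Ravel: Orton–Ulver–Yarm–Ravel = 14.5
Total via Orton: 11.5 + 14.5 = 26 mi.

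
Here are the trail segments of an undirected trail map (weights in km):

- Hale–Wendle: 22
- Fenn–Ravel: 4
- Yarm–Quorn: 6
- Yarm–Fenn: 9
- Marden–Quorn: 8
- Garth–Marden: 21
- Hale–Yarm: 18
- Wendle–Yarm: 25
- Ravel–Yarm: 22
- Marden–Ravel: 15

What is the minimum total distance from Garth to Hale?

Candidate routes:
Garth–Marden–Ravel–Fenn–Yarm–Hale: 21+15+4+9+18 = 67
Garth–Marden–Ravel–Yarm–Hale: 21+15+22+18 = 76
Garth–Marden–Quorn–Yarm–Wendle–Hale: 21+8+6+25+22 = 82
Garth–Marden–Quorn–Yarm–Hale: 21+8+6+18 = 53
Cheapest is Garth–Marden–Quorn–Yarm–Hale at 53 km.

53 km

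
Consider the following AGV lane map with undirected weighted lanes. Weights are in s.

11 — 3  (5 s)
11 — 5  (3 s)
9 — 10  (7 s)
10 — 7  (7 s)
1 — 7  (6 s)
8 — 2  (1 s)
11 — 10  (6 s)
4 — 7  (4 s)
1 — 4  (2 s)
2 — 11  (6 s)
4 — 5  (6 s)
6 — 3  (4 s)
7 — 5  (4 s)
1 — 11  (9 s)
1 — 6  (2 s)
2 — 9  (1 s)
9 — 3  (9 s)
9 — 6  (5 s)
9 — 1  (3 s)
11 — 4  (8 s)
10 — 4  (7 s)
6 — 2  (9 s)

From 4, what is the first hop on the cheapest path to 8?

1

Candidate routes:
4 - 11 - 2 - 8: 8+6+1 = 15
4 - 1 - 6 - 2 - 8: 2+2+9+1 = 14
4 - 1 - 9 - 2 - 8: 2+3+1+1 = 7
4 - 1 - 6 - 9 - 2 - 8: 2+2+5+1+1 = 11
Cheapest is 4 - 1 - 9 - 2 - 8 at 7 s.
So from 4 the first move is to 1.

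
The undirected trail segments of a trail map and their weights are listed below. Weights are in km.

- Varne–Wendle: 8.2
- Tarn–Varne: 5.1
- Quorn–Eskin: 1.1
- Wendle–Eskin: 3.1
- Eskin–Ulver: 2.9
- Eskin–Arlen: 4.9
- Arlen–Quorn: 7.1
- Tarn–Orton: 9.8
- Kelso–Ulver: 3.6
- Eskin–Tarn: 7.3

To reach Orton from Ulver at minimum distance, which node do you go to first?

Compare a few routes:
Ulver–Eskin–Wendle–Varne–Tarn–Orton: 2.9+3.1+8.2+5.1+9.8 = 29.1
Ulver–Eskin–Tarn–Orton: 2.9+7.3+9.8 = 20
Cheapest is Ulver–Eskin–Tarn–Orton at 20 km.
So from Ulver the first move is to Eskin.

Eskin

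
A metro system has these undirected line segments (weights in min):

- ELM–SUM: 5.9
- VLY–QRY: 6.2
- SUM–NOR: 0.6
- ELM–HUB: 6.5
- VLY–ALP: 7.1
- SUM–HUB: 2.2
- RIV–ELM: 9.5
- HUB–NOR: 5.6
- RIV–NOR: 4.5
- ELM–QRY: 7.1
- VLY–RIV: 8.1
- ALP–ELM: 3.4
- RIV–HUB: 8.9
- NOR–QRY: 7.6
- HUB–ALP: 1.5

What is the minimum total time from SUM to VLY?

10.8 min

Candidate routes:
SUM–NOR–HUB–ALP–VLY: 0.6+5.6+1.5+7.1 = 14.8
SUM–NOR–QRY–VLY: 0.6+7.6+6.2 = 14.4
SUM–HUB–ALP–VLY: 2.2+1.5+7.1 = 10.8
SUM–NOR–RIV–VLY: 0.6+4.5+8.1 = 13.2
The minimum is 10.8 min via SUM–HUB–ALP–VLY.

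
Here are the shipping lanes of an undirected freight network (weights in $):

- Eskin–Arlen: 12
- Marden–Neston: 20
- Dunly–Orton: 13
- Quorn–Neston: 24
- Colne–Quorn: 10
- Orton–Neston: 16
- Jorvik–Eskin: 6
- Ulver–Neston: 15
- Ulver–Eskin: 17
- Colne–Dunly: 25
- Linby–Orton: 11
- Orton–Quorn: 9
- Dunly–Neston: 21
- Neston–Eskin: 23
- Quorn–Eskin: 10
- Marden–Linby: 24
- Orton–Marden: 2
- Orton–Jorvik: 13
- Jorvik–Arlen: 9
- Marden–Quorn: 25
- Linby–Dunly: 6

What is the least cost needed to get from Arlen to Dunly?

$35

Running Dijkstra from Arlen:
Arlen: 0
Jorvik: 9  (via Arlen)
Eskin: 12  (via Arlen)
Quorn: 22  (via Eskin)
Orton: 22  (via Jorvik)
Marden: 24  (via Orton)
Ulver: 29  (via Eskin)
Colne: 32  (via Quorn)
Linby: 33  (via Orton)
Neston: 35  (via Eskin)
Dunly: 35  (via Orton)
Shortest route: Arlen → Jorvik → Orton → Dunly = $35.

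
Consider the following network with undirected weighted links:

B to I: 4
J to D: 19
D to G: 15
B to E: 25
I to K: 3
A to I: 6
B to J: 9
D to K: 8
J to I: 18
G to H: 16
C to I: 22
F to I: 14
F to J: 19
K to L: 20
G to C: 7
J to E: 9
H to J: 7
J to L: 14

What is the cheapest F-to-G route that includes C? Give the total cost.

Best F to C: F → I → C costing 36
Shortest C→G: C → G = 7
Total via C: 36 + 7 = 43.

43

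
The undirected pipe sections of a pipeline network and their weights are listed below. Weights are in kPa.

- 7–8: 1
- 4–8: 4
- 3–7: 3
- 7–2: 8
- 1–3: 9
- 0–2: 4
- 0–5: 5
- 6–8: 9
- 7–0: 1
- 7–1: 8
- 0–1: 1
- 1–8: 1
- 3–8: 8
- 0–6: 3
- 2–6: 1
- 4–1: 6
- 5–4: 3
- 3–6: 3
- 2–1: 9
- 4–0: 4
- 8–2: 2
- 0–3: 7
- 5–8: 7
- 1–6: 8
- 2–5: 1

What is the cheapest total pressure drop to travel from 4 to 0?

4 kPa

Running Dijkstra from 4:
4: 0
5: 3  (via 4)
0: 4  (via 4)
Shortest route: 4 → 0 = 4 kPa.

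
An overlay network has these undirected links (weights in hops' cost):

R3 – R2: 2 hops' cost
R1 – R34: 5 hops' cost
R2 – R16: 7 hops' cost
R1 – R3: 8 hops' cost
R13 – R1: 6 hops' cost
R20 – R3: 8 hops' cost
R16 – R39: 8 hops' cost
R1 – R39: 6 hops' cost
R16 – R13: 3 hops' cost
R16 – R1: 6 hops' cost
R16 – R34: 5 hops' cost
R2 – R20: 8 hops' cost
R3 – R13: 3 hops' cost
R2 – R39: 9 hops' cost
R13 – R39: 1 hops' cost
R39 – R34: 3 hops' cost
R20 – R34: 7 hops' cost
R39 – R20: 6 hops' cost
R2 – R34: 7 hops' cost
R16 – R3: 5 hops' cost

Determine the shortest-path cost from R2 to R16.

Compare a few routes:
R2 → R34 → R16: 7+5 = 12
R2 → R16: 7 = 7
R2 → R3 → R13 → R16: 2+3+3 = 8
R2 → R39 → R13 → R16: 9+1+3 = 13
The minimum is 7 hops' cost via R2 → R16.

7 hops' cost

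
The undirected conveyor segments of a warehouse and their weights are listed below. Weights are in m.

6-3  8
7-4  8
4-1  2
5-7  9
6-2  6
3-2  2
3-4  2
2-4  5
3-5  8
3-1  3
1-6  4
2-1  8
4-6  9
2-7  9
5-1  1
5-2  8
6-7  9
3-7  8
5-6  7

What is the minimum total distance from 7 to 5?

9 m

Running Dijkstra from 7:
7: 0
3: 8  (via 7)
4: 8  (via 7)
2: 9  (via 7)
5: 9  (via 7)
Shortest route: 7–5 = 9 m.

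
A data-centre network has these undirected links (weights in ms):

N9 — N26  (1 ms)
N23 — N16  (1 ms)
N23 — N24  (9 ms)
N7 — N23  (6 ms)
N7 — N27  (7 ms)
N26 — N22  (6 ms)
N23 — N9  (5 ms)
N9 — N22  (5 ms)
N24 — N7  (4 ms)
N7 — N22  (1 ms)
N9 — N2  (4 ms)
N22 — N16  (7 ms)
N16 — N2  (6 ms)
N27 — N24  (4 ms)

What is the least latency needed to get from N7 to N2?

Enumerating some paths:
N7 → N23 → N16 → N2: 6+1+6 = 13
N7 → N22 → N26 → N9 → N2: 1+6+1+4 = 12
N7 → N22 → N16 → N2: 1+7+6 = 14
N7 → N22 → N9 → N2: 1+5+4 = 10
The minimum is 10 ms via N7 → N22 → N9 → N2.

10 ms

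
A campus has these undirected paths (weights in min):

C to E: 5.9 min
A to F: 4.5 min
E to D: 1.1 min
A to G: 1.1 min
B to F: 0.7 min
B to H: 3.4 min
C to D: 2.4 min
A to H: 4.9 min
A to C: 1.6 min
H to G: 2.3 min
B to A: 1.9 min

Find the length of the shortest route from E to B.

Compare a few routes:
E - D - C - A - F - B: 1.1+2.4+1.6+4.5+0.7 = 10.3
E - D - C - A - G - H - B: 1.1+2.4+1.6+1.1+2.3+3.4 = 11.9
E - C - A - B: 5.9+1.6+1.9 = 9.4
E - D - C - A - B: 1.1+2.4+1.6+1.9 = 7
Cheapest is E - D - C - A - B at 7 min.

7 min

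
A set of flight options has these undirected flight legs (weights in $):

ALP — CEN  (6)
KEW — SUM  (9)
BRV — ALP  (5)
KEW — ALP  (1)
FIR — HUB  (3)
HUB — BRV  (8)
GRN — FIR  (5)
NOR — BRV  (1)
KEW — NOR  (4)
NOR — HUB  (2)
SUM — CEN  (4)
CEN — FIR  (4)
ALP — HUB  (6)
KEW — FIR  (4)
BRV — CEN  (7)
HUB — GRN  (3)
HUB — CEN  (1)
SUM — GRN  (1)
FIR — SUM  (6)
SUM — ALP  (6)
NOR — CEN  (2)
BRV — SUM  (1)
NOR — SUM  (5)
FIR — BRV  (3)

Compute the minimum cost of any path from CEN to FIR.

$4

Compare a few routes:
CEN → FIR: 4 = 4
CEN → NOR → BRV → FIR: 2+1+3 = 6
The minimum is $4 via CEN → FIR.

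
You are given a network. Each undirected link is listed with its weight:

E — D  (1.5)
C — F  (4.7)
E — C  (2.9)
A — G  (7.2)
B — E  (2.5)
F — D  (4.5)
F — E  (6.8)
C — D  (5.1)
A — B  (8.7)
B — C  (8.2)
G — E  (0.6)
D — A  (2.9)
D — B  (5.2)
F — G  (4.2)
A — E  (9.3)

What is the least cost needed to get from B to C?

Running Dijkstra from B:
B: 0
E: 2.5  (via B)
G: 3.1  (via E)
D: 4  (via E)
C: 5.4  (via E)
Shortest route: B → E → C = 5.4.

5.4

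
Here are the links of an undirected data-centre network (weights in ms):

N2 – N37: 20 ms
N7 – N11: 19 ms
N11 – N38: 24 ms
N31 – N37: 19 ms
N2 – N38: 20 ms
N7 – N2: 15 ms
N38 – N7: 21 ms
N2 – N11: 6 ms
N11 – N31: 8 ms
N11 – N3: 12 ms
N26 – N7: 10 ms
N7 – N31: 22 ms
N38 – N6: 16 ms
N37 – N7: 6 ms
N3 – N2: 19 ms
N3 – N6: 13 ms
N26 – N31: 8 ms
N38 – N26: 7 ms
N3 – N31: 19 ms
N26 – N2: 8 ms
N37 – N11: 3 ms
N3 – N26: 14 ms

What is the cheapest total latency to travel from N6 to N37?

Shortest distances from N6:
N6: 0
N3: 13  (via N6)
N38: 16  (via N6)
N26: 23  (via N38)
N11: 25  (via N3)
N37: 28  (via N11)
Shortest route: N6 → N3 → N11 → N37 = 28 ms.

28 ms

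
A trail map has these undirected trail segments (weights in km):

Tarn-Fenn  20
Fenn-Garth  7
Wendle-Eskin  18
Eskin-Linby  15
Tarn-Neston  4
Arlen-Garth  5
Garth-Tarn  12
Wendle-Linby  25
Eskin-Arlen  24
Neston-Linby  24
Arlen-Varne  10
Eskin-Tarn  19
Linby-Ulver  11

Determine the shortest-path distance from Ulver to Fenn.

Candidate routes:
Ulver → Linby → Eskin → Arlen → Garth → Fenn: 11+15+24+5+7 = 62
Ulver → Linby → Neston → Tarn → Garth → Fenn: 11+24+4+12+7 = 58
Ulver → Linby → Neston → Tarn → Fenn: 11+24+4+20 = 59
The minimum is 58 km via Ulver → Linby → Neston → Tarn → Garth → Fenn.

58 km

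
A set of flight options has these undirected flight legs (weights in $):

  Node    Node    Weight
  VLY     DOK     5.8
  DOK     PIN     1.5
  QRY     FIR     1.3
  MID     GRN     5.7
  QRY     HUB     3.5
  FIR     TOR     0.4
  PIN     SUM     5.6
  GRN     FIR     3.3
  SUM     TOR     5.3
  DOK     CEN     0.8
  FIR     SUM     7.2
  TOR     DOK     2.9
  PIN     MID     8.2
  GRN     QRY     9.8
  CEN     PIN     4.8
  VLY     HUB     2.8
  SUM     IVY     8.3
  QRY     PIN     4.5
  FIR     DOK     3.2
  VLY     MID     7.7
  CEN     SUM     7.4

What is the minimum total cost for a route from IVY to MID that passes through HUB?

$29.3

Best IVY to HUB: IVY → SUM → TOR → FIR → QRY → HUB costing 18.8
Shortest HUB→MID: HUB → VLY → MID = 10.5
Total via HUB: 18.8 + 10.5 = $29.3.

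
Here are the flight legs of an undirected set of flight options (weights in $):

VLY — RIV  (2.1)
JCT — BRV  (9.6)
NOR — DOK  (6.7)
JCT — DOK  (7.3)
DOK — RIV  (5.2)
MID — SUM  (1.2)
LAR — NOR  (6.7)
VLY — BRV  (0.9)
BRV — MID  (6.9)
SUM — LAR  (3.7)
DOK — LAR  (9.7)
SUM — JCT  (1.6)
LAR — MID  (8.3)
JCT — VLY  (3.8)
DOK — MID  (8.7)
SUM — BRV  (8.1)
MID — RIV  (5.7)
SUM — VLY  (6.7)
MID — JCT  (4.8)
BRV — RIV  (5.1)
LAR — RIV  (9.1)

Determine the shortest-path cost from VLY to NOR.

Running Dijkstra from VLY:
VLY: 0
BRV: 0.9  (via VLY)
RIV: 2.1  (via VLY)
JCT: 3.8  (via VLY)
SUM: 5.4  (via JCT)
MID: 6.6  (via SUM)
DOK: 7.3  (via RIV)
LAR: 9.1  (via SUM)
NOR: 14  (via DOK)
Shortest route: VLY–RIV–DOK–NOR = $14.

$14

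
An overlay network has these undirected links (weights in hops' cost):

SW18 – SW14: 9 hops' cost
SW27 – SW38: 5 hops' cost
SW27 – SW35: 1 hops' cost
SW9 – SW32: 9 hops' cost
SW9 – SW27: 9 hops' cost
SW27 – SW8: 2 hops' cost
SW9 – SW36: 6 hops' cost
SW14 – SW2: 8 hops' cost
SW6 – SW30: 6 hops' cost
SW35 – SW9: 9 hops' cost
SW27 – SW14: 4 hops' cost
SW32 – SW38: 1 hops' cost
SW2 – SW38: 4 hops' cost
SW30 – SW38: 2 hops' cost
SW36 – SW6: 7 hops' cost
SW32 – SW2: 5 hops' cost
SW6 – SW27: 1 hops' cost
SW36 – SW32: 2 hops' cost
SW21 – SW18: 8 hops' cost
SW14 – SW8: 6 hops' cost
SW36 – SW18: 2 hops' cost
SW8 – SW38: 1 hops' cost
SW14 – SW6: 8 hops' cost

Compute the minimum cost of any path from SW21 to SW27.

16 hops' cost

Candidate routes:
SW21–SW18–SW36–SW32–SW38–SW27: 8+2+2+1+5 = 18
SW21–SW18–SW36–SW32–SW38–SW8–SW27: 8+2+2+1+1+2 = 16
SW21–SW18–SW36–SW6–SW27: 8+2+7+1 = 18
Cheapest is SW21–SW18–SW36–SW32–SW38–SW8–SW27 at 16 hops' cost.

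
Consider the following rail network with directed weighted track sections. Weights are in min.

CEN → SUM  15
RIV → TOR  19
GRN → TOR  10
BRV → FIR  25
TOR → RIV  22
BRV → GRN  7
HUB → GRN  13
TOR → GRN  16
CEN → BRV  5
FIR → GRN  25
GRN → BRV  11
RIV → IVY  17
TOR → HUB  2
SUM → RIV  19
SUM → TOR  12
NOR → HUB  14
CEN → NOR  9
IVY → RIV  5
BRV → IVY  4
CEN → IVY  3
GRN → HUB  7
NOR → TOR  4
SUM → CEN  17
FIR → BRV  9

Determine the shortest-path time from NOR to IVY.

Enumerating some paths:
NOR → TOR → HUB → GRN → BRV → IVY: 4+2+13+11+4 = 34
NOR → HUB → GRN → BRV → IVY: 14+13+11+4 = 42
NOR → TOR → GRN → BRV → IVY: 4+16+11+4 = 35
The minimum is 34 min via NOR → TOR → HUB → GRN → BRV → IVY.

34 min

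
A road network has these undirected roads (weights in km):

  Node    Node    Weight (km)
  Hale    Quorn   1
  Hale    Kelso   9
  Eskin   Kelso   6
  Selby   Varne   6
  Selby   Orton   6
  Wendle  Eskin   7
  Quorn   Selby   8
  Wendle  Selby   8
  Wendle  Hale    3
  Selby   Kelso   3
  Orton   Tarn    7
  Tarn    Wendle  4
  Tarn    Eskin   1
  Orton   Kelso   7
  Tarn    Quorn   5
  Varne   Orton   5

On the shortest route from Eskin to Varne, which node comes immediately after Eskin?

Tarn

Candidate routes:
Eskin → Tarn → Orton → Varne: 1+7+5 = 13
Eskin → Kelso → Selby → Varne: 6+3+6 = 15
Eskin → Kelso → Orton → Varne: 6+7+5 = 18
The minimum is 13 km via Eskin → Tarn → Orton → Varne.
So from Eskin the first move is to Tarn.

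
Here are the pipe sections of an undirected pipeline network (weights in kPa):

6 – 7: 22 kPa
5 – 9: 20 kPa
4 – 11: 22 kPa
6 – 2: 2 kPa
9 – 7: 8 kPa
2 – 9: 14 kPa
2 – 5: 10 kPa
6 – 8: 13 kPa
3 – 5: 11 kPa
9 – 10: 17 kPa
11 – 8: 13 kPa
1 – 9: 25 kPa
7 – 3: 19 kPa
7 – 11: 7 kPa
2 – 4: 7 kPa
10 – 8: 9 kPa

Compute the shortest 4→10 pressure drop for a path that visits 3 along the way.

Best 4 to 3: 4 → 2 → 5 → 3 costing 28
Best 3 to 10: 3 → 7 → 9 → 10 costing 44
Total via 3: 28 + 44 = 72 kPa.

72 kPa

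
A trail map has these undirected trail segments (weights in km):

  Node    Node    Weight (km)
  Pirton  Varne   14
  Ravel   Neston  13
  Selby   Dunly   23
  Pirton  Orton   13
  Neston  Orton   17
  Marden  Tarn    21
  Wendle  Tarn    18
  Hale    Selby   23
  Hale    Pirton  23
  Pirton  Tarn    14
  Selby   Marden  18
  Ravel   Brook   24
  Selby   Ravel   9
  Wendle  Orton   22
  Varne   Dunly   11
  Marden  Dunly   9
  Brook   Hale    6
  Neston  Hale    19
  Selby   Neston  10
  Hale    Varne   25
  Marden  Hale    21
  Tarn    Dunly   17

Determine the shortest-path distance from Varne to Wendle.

Running Dijkstra from Varne:
Varne: 0
Dunly: 11  (via Varne)
Pirton: 14  (via Varne)
Marden: 20  (via Dunly)
Hale: 25  (via Varne)
Orton: 27  (via Pirton)
Tarn: 28  (via Dunly)
Brook: 31  (via Hale)
Selby: 34  (via Dunly)
Ravel: 43  (via Selby)
Neston: 44  (via Hale)
Wendle: 46  (via Tarn)
Shortest route: Varne → Dunly → Tarn → Wendle = 46 km.

46 km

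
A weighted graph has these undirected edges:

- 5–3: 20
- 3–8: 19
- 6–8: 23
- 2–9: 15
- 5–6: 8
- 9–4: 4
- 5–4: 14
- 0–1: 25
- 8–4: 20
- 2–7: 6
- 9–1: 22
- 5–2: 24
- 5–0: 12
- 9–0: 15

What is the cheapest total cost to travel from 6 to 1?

45

Enumerating some paths:
6 - 5 - 0 - 9 - 1: 8+12+15+22 = 57
6 - 5 - 0 - 1: 8+12+25 = 45
6 - 5 - 4 - 9 - 0 - 1: 8+14+4+15+25 = 66
6 - 5 - 4 - 9 - 1: 8+14+4+22 = 48
The minimum is 45 via 6 - 5 - 0 - 1.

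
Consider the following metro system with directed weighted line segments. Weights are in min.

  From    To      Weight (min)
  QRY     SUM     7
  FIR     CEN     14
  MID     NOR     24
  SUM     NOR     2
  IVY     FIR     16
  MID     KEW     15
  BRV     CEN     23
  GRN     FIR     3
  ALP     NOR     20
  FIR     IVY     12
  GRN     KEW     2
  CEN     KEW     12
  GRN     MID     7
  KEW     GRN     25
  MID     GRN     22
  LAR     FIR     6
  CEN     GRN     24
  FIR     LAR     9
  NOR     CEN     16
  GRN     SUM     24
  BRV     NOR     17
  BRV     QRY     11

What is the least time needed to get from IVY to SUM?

Candidate routes:
IVY–FIR–CEN–GRN–SUM: 16+14+24+24 = 78
IVY–FIR–CEN–KEW–GRN–SUM: 16+14+12+25+24 = 91
Cheapest is IVY–FIR–CEN–GRN–SUM at 78 min.

78 min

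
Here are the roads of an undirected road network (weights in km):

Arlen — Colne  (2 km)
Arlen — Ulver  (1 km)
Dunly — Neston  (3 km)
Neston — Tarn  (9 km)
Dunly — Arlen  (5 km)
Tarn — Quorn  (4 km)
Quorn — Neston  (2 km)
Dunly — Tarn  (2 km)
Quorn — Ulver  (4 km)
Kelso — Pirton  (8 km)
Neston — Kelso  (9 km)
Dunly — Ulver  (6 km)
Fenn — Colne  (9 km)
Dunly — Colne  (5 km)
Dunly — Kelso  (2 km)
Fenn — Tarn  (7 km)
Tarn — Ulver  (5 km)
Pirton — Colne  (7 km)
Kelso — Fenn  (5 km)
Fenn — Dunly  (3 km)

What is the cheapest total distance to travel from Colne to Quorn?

Running Dijkstra from Colne:
Colne: 0
Arlen: 2  (via Colne)
Ulver: 3  (via Arlen)
Dunly: 5  (via Colne)
Tarn: 7  (via Dunly)
Pirton: 7  (via Colne)
Kelso: 7  (via Dunly)
Quorn: 7  (via Ulver)
Shortest route: Colne–Arlen–Ulver–Quorn = 7 km.

7 km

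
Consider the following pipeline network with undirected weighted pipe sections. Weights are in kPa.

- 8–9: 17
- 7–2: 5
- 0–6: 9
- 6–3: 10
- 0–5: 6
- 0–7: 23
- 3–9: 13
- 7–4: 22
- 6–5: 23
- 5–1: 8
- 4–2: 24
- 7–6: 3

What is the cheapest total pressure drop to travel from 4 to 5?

40 kPa

Shortest distances from 4:
4: 0
7: 22  (via 4)
2: 24  (via 4)
6: 25  (via 7)
0: 34  (via 6)
3: 35  (via 6)
5: 40  (via 0)
Shortest route: 4 → 7 → 6 → 0 → 5 = 40 kPa.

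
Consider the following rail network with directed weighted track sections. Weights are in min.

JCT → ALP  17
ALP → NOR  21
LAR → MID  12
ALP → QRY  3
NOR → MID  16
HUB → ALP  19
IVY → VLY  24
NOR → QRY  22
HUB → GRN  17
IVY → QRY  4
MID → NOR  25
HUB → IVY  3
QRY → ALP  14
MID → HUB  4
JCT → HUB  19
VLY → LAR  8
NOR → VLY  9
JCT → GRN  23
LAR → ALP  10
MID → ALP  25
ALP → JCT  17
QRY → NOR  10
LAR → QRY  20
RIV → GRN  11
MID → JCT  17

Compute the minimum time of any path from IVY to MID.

Compare a few routes:
IVY → QRY → NOR → VLY → LAR → MID: 4+10+9+8+12 = 43
IVY → VLY → LAR → MID: 24+8+12 = 44
IVY → QRY → NOR → MID: 4+10+16 = 30
Cheapest is IVY → QRY → NOR → MID at 30 min.

30 min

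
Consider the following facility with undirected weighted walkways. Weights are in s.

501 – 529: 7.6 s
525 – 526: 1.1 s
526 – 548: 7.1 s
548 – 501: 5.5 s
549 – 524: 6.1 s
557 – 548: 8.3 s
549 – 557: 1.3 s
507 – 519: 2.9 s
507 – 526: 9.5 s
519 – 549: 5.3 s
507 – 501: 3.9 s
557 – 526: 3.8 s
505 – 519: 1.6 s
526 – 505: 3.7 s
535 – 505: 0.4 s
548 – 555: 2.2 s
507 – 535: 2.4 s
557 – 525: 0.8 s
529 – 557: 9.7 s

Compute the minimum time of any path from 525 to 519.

6.4 s

Running Dijkstra from 525:
525: 0
557: 0.8  (via 525)
526: 1.1  (via 525)
549: 2.1  (via 557)
505: 4.8  (via 526)
535: 5.2  (via 505)
519: 6.4  (via 505)
Shortest route: 525 → 526 → 505 → 519 = 6.4 s.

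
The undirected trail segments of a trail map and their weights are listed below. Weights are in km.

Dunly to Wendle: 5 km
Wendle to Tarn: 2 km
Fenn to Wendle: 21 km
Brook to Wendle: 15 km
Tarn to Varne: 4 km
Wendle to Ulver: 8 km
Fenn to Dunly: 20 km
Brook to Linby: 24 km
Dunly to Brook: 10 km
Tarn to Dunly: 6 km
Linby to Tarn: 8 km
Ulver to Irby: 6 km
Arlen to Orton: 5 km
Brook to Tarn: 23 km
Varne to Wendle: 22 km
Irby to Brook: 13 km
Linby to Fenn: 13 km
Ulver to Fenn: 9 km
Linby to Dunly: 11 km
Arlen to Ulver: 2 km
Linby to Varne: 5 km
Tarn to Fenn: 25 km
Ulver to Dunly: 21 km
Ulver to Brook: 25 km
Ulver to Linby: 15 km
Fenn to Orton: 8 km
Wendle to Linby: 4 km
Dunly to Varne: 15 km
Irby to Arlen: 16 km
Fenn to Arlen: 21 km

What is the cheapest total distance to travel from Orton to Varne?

Compare a few routes:
Orton–Arlen–Ulver–Wendle–Tarn–Varne: 5+2+8+2+4 = 21
Orton–Fenn–Linby–Varne: 8+13+5 = 26
Orton–Arlen–Ulver–Wendle–Linby–Varne: 5+2+8+4+5 = 24
Cheapest is Orton–Arlen–Ulver–Wendle–Tarn–Varne at 21 km.

21 km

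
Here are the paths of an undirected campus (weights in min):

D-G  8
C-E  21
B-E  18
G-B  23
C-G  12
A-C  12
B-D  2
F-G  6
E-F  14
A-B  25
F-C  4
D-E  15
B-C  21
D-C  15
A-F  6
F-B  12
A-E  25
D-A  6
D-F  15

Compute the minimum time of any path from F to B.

Candidate routes:
F → B: 12 = 12
F → A → D → B: 6+6+2 = 14
Cheapest is F → B at 12 min.

12 min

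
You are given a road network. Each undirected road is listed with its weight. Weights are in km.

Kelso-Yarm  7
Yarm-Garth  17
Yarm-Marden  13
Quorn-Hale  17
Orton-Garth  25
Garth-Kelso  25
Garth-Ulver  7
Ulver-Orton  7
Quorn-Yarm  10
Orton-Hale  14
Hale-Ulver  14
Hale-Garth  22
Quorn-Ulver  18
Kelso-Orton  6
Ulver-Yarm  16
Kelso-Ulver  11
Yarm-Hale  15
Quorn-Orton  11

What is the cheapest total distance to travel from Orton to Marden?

Settle nodes by increasing distance from Orton:
Orton: 0
Kelso: 6  (via Orton)
Ulver: 7  (via Orton)
Quorn: 11  (via Orton)
Yarm: 13  (via Kelso)
Hale: 14  (via Orton)
Garth: 14  (via Ulver)
Marden: 26  (via Yarm)
Shortest route: Orton–Kelso–Yarm–Marden = 26 km.

26 km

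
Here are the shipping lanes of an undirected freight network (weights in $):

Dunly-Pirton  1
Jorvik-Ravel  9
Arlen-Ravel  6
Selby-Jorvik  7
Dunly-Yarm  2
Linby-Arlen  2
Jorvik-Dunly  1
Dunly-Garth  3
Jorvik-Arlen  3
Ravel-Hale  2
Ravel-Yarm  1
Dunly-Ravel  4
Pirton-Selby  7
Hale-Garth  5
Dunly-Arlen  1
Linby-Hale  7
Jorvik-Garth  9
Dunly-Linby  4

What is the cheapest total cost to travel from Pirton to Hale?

$6

Enumerating some paths:
Pirton → Dunly → Arlen → Ravel → Hale: 1+1+6+2 = 10
Pirton → Dunly → Yarm → Ravel → Hale: 1+2+1+2 = 6
Pirton → Dunly → Ravel → Hale: 1+4+2 = 7
Pirton → Dunly → Garth → Hale: 1+3+5 = 9
Cheapest is Pirton → Dunly → Yarm → Ravel → Hale at $6.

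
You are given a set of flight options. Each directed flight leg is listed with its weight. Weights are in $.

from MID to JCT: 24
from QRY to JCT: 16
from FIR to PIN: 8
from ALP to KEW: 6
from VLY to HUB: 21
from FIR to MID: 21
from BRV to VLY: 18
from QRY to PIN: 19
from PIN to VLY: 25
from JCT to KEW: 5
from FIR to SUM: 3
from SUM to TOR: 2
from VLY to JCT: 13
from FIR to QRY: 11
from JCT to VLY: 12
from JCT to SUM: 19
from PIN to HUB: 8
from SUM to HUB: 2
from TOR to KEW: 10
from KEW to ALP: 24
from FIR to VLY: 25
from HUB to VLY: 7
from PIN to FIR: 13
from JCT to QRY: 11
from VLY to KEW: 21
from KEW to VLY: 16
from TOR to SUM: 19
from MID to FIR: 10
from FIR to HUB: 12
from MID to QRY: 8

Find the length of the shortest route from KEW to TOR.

Enumerating some paths:
KEW → VLY → JCT → QRY → PIN → FIR → SUM → TOR: 16+13+11+19+13+3+2 = 77
KEW → VLY → JCT → SUM → TOR: 16+13+19+2 = 50
Cheapest is KEW → VLY → JCT → SUM → TOR at $50.

$50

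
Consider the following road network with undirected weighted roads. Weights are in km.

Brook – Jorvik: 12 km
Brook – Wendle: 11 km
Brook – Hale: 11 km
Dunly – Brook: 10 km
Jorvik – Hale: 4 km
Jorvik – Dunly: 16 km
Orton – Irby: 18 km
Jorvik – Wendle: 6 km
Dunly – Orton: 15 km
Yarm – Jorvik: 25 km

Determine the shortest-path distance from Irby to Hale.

Candidate routes:
Irby → Orton → Dunly → Jorvik → Hale: 18+15+16+4 = 53
Irby → Orton → Dunly → Brook → Hale: 18+15+10+11 = 54
Irby → Orton → Dunly → Brook → Jorvik → Hale: 18+15+10+12+4 = 59
The minimum is 53 km via Irby → Orton → Dunly → Jorvik → Hale.

53 km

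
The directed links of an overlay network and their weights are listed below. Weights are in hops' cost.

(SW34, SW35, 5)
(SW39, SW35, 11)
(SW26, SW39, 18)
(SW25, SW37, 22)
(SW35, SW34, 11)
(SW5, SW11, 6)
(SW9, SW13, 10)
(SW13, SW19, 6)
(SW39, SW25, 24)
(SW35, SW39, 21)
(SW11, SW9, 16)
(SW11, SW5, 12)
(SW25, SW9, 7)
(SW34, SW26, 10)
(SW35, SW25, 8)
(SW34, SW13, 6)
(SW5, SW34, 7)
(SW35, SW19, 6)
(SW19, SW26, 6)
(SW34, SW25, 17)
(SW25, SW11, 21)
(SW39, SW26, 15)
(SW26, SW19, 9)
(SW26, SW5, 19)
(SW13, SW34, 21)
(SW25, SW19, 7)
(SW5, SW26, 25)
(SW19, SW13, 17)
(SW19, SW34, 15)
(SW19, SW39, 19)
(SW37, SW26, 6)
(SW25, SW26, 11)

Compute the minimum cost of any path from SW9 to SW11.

47 hops' cost

Shortest distances from SW9:
SW9: 0
SW13: 10  (via SW9)
SW19: 16  (via SW13)
SW26: 22  (via SW19)
SW34: 31  (via SW13)
SW39: 35  (via SW19)
SW35: 36  (via SW34)
SW5: 41  (via SW26)
SW25: 44  (via SW35)
SW11: 47  (via SW5)
Shortest route: SW9–SW13–SW19–SW26–SW5–SW11 = 47 hops' cost.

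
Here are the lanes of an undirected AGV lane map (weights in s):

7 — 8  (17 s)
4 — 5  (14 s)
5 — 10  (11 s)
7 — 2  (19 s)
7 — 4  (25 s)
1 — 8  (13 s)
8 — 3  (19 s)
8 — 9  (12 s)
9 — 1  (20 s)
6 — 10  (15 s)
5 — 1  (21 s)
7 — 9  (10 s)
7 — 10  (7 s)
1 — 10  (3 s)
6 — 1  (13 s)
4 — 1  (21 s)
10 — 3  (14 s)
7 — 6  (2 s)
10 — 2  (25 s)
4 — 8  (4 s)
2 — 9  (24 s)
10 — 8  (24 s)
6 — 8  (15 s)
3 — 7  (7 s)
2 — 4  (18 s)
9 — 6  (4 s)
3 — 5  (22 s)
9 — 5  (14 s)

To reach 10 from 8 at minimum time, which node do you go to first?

1

Candidate routes:
8 → 7 → 10: 17+7 = 24
8 → 1 → 10: 13+3 = 16
8 → 10: 24 = 24
8 → 6 → 7 → 10: 15+2+7 = 24
The minimum is 16 s via 8 → 1 → 10.
So from 8 the first move is to 1.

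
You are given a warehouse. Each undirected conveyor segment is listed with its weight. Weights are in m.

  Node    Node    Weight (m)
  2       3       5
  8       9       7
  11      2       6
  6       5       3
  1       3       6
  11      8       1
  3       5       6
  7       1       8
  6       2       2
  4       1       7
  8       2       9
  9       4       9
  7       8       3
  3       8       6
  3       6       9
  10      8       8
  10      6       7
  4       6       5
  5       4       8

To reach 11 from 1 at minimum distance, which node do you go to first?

7

Compare a few routes:
1 - 3 - 2 - 11: 6+5+6 = 17
1 - 3 - 8 - 11: 6+6+1 = 13
1 - 7 - 8 - 11: 8+3+1 = 12
The minimum is 12 m via 1 - 7 - 8 - 11.
So from 1 the first move is to 7.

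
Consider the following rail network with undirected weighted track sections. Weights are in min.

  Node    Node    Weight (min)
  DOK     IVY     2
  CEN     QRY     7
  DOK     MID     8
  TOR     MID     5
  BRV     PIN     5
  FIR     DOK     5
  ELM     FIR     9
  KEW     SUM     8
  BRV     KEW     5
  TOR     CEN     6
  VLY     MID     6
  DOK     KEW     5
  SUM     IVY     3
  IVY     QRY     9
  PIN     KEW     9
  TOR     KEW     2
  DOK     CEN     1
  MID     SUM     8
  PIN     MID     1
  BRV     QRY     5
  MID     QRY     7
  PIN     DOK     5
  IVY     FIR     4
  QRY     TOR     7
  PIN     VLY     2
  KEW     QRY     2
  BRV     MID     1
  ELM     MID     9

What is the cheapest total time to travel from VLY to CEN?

8 min

Running Dijkstra from VLY:
VLY: 0
PIN: 2  (via VLY)
MID: 3  (via PIN)
BRV: 4  (via MID)
DOK: 7  (via PIN)
CEN: 8  (via DOK)
Shortest route: VLY → PIN → DOK → CEN = 8 min.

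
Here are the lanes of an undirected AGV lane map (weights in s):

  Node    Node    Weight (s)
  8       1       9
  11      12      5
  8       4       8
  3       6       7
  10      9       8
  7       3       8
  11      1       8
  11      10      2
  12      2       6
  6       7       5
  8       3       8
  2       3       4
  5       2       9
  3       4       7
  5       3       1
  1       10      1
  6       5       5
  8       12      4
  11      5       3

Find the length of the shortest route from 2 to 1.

11 s

Compare a few routes:
2–3–5–11–10–1: 4+1+3+2+1 = 11
2–12–11–10–1: 6+5+2+1 = 14
The minimum is 11 s via 2–3–5–11–10–1.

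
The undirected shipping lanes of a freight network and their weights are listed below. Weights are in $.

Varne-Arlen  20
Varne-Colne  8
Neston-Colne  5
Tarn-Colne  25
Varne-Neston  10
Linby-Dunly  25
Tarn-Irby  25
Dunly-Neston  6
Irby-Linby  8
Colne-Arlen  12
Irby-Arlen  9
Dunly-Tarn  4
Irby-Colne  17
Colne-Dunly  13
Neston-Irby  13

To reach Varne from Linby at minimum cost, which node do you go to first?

Irby

Compare a few routes:
Linby–Irby–Colne–Varne: 8+17+8 = 33
Linby–Irby–Neston–Varne: 8+13+10 = 31
Cheapest is Linby–Irby–Neston–Varne at $31.
So from Linby the first move is to Irby.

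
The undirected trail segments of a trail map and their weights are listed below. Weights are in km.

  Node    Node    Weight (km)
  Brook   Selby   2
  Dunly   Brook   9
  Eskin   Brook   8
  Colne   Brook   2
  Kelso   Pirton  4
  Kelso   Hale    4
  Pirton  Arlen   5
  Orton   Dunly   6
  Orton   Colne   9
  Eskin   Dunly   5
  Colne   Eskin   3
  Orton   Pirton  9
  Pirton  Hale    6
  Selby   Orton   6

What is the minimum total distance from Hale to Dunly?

Running Dijkstra from Hale:
Hale: 0
Kelso: 4  (via Hale)
Pirton: 6  (via Hale)
Arlen: 11  (via Pirton)
Orton: 15  (via Pirton)
Dunly: 21  (via Orton)
Shortest route: Hale → Pirton → Orton → Dunly = 21 km.

21 km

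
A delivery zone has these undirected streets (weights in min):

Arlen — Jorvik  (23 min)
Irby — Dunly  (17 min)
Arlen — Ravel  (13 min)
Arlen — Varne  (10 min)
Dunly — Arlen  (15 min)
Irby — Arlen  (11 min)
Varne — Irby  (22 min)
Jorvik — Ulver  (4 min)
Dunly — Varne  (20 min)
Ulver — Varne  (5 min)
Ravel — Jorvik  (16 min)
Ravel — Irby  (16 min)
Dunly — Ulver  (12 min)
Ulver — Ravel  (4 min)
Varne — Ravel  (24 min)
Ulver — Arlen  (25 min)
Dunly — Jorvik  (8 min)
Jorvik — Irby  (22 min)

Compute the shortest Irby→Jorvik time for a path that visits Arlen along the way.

30 min

Shortest Irby→Arlen: Irby → Arlen = 11
Best Arlen to Jorvik: Arlen → Varne → Ulver → Jorvik costing 19
Total via Arlen: 11 + 19 = 30 min.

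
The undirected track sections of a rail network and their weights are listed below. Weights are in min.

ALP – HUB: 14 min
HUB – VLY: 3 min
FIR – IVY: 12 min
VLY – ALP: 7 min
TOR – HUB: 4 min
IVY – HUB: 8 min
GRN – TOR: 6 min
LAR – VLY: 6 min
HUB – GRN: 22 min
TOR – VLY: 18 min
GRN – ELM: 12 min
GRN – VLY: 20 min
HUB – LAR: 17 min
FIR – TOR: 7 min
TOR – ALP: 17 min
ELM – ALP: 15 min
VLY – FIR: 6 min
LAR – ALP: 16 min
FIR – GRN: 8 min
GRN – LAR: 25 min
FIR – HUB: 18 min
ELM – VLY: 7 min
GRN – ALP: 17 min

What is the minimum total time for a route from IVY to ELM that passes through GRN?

30 min

Best IVY to GRN: IVY–HUB–TOR–GRN costing 18
Shortest GRN→ELM: GRN–ELM = 12
Total via GRN: 18 + 12 = 30 min.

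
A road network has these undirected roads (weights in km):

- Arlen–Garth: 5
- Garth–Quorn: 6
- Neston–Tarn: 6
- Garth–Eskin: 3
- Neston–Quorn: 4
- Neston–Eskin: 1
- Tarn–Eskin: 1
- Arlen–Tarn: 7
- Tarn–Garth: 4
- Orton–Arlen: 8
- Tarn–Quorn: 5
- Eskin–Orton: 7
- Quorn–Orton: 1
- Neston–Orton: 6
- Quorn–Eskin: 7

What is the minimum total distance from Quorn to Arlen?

9 km

Candidate routes:
Quorn - Garth - Arlen: 6+5 = 11
Quorn - Orton - Arlen: 1+8 = 9
Cheapest is Quorn - Orton - Arlen at 9 km.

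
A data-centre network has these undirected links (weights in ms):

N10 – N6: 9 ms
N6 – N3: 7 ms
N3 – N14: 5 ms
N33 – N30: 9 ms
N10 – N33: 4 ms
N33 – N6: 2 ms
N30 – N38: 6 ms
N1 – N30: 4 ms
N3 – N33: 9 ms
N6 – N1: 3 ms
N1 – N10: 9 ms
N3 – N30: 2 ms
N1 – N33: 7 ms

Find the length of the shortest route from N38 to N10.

Candidate routes:
N38 → N30 → N3 → N33 → N10: 6+2+9+4 = 21
N38 → N30 → N3 → N6 → N33 → N10: 6+2+7+2+4 = 21
N38 → N30 → N1 → N10: 6+4+9 = 19
Cheapest is N38 → N30 → N1 → N10 at 19 ms.

19 ms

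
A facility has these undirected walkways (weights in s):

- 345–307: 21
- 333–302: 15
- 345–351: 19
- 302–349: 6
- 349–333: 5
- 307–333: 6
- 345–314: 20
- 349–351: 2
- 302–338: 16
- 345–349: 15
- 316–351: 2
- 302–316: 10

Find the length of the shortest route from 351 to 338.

Candidate routes:
351–349–333–302–338: 2+5+15+16 = 38
351–345–349–302–338: 19+15+6+16 = 56
351–316–302–338: 2+10+16 = 28
351–349–302–338: 2+6+16 = 24
Cheapest is 351–349–302–338 at 24 s.

24 s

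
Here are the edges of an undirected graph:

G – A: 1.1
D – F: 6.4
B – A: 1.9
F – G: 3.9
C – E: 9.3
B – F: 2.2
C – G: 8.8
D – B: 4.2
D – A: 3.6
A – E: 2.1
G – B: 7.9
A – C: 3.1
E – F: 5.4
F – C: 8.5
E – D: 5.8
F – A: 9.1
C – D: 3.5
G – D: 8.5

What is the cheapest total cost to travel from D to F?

6.4

Settle nodes by increasing distance from D:
D: 0
C: 3.5  (via D)
A: 3.6  (via D)
B: 4.2  (via D)
G: 4.7  (via A)
E: 5.7  (via A)
F: 6.4  (via D)
Shortest route: D → F = 6.4.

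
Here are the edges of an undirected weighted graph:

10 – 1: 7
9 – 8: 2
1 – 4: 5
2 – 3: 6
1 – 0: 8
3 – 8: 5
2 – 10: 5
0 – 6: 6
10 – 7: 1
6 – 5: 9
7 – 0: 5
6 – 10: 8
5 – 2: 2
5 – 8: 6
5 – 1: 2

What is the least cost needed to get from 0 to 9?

Candidate routes:
0 - 6 - 5 - 8 - 9: 6+9+6+2 = 23
0 - 7 - 10 - 1 - 5 - 8 - 9: 5+1+7+2+6+2 = 23
0 - 7 - 10 - 2 - 5 - 8 - 9: 5+1+5+2+6+2 = 21
0 - 1 - 5 - 8 - 9: 8+2+6+2 = 18
The minimum is 18 via 0 - 1 - 5 - 8 - 9.

18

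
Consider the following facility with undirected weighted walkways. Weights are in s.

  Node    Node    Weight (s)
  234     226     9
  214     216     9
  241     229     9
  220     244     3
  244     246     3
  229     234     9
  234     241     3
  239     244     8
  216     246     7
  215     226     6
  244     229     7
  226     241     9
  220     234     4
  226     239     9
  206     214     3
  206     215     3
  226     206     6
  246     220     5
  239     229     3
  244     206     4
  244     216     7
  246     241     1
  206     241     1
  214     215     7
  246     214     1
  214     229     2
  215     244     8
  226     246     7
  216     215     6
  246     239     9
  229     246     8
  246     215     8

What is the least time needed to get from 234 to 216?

11 s

Running Dijkstra from 234:
234: 0
241: 3  (via 234)
206: 4  (via 241)
246: 4  (via 241)
220: 4  (via 234)
214: 5  (via 246)
244: 7  (via 246)
215: 7  (via 206)
229: 7  (via 214)
226: 9  (via 234)
239: 10  (via 229)
216: 11  (via 246)
Shortest route: 234–241–246–216 = 11 s.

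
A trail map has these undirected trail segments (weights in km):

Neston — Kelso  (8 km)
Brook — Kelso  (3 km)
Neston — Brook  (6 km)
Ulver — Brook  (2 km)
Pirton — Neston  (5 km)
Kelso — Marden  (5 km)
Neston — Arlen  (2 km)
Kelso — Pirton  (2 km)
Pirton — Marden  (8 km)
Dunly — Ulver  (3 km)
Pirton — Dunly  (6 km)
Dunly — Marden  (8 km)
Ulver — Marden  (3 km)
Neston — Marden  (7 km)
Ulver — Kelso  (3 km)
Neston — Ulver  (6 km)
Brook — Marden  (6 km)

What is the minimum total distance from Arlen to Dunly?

Running Dijkstra from Arlen:
Arlen: 0
Neston: 2  (via Arlen)
Pirton: 7  (via Neston)
Ulver: 8  (via Neston)
Brook: 8  (via Neston)
Marden: 9  (via Neston)
Kelso: 9  (via Pirton)
Dunly: 11  (via Ulver)
Shortest route: Arlen → Neston → Ulver → Dunly = 11 km.

11 km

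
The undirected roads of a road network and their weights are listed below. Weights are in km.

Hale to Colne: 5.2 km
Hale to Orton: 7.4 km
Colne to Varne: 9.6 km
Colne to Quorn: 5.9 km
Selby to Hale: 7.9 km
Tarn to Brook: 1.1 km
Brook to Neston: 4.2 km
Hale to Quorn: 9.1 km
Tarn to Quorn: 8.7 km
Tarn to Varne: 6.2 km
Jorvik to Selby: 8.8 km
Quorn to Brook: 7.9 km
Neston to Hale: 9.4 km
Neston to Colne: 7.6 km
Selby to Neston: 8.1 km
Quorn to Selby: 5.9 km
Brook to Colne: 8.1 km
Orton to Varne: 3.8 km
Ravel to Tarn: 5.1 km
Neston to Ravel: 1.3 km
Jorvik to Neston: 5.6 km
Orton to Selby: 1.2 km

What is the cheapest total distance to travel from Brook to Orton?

11.1 km

Compare a few routes:
Brook - Quorn - Selby - Orton: 7.9+5.9+1.2 = 15
Brook - Neston - Selby - Orton: 4.2+8.1+1.2 = 13.5
Brook - Tarn - Varne - Orton: 1.1+6.2+3.8 = 11.1
Cheapest is Brook - Tarn - Varne - Orton at 11.1 km.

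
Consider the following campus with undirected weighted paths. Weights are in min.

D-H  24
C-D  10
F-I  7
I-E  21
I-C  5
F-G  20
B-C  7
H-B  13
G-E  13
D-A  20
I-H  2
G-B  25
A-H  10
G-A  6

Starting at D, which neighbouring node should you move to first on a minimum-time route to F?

C

Enumerating some paths:
D–C–I–F: 10+5+7 = 22
D–C–B–H–I–F: 10+7+13+2+7 = 39
D–H–I–F: 24+2+7 = 33
D–A–H–I–F: 20+10+2+7 = 39
The minimum is 22 min via D–C–I–F.
So from D the first move is to C.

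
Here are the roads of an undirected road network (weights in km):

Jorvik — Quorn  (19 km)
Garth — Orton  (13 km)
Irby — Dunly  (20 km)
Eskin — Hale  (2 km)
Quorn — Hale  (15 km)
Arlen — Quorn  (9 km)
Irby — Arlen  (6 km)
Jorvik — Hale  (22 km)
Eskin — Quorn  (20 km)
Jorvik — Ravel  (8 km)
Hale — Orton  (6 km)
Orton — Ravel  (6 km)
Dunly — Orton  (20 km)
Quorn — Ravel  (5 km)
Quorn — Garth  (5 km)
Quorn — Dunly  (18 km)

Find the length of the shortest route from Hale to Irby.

Candidate routes:
Hale–Quorn–Arlen–Irby: 15+9+6 = 30
Hale–Orton–Ravel–Quorn–Arlen–Irby: 6+6+5+9+6 = 32
Hale–Eskin–Quorn–Arlen–Irby: 2+20+9+6 = 37
Cheapest is Hale–Quorn–Arlen–Irby at 30 km.

30 km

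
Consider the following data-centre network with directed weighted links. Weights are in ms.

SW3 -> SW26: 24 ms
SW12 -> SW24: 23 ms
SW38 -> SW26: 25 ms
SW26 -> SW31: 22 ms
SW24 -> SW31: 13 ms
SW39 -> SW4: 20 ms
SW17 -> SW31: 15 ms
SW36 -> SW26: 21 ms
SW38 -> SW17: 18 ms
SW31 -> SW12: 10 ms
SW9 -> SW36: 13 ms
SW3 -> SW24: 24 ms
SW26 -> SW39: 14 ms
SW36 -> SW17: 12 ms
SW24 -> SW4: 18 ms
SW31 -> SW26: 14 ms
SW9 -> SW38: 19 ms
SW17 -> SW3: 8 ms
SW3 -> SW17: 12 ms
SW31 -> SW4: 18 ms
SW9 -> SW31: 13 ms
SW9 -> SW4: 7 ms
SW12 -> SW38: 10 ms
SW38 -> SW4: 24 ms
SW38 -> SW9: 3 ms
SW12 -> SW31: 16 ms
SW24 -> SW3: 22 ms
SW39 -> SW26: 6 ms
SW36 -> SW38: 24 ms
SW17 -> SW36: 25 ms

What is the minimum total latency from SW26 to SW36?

58 ms

Enumerating some paths:
SW26 - SW31 - SW12 - SW38 - SW9 - SW36: 22+10+10+3+13 = 58
SW26 - SW31 - SW12 - SW38 - SW17 - SW36: 22+10+10+18+25 = 85
The minimum is 58 ms via SW26 - SW31 - SW12 - SW38 - SW9 - SW36.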